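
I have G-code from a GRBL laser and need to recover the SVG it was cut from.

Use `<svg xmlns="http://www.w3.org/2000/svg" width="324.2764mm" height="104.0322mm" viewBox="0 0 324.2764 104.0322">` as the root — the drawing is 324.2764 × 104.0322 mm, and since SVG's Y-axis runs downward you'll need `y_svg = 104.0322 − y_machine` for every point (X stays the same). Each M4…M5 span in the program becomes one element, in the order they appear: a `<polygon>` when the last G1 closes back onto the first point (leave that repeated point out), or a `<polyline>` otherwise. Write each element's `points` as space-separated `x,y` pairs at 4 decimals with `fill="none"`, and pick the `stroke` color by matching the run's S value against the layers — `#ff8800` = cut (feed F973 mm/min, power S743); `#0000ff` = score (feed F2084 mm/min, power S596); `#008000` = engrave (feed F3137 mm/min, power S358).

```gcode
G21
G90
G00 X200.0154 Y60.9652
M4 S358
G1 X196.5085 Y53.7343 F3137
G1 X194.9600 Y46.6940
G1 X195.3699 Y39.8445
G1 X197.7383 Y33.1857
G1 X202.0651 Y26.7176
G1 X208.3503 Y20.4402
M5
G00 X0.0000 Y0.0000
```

<svg xmlns="http://www.w3.org/2000/svg" width="324.2764mm" height="104.0322mm" viewBox="0 0 324.2764 104.0322">
  <polyline points="200.0154,43.0670 196.5085,50.2979 194.9600,57.3382 195.3699,64.1877 197.7383,70.8465 202.0651,77.3146 208.3503,83.5920" fill="none" stroke="#008000"/>
</svg>

y_svg = 104.0322 − y_m. Every run uses S358, so all elements get stroke `#008000` (engrave).

[1] open run; points: 200.0154,43.0670 196.5085,50.2979 194.9600,57.3382 195.3699,64.1877 197.7383,70.8465 202.0651,77.3146 208.3503,83.5920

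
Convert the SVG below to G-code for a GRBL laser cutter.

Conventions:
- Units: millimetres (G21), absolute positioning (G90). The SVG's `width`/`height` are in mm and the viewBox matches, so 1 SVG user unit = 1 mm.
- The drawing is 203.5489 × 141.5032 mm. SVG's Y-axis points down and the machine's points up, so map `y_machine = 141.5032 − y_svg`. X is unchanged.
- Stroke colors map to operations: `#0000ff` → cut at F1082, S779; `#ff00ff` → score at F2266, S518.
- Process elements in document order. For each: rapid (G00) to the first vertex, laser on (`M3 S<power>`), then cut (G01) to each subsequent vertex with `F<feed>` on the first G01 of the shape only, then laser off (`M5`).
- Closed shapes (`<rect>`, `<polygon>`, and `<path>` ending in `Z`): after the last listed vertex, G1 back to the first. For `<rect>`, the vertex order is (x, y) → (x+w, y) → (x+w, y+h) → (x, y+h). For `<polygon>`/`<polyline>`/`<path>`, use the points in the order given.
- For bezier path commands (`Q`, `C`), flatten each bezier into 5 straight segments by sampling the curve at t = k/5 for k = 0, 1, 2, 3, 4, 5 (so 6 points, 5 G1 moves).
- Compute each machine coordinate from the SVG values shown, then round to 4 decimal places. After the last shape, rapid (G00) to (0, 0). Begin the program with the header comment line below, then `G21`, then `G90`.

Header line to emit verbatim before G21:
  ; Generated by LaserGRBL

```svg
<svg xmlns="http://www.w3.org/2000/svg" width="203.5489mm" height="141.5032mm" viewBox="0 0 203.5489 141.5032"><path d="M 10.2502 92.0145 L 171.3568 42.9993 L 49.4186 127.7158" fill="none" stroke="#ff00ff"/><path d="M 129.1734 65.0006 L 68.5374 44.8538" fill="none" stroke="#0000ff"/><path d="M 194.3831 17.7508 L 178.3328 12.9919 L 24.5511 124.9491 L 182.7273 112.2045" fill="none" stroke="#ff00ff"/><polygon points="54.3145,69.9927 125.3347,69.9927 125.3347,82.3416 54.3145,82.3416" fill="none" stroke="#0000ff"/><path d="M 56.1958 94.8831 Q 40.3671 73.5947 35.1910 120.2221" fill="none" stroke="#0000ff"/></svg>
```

; Generated by LaserGRBL
G21
G90
G00 X10.2502 Y49.4887
M3 S518
G01 X171.3568 Y98.5039 F2266
G01 X49.4186 Y13.7874
M5
G00 X129.1734 Y76.5026
M3 S779
G01 X68.5374 Y96.6494 F1082
M5
G00 X194.3831 Y123.7524
M3 S518
G01 X178.3328 Y128.5113 F2266
G01 X24.5511 Y16.5541
G01 X182.7273 Y29.2987
M5
G00 X54.3145 Y71.5105
M3 S779
G01 X125.3347 Y71.5105 F1082
G01 X125.3347 Y59.1616
G01 X54.3145 Y59.1616
G01 X54.3145 Y71.5105
M5
G00 X56.1958 Y46.6201
M3 S779
G01 X50.2904 Y52.4188 F1082
G01 X45.2373 Y52.7843
G01 X41.0363 Y47.7165
G01 X37.6875 Y37.2154
G01 X35.1910 Y21.2811
M5
G00 X0.0000 Y0.0000

viewBox `0 0 203.5489 141.5032` with mm width/height → 1 unit = 1 mm. Flip: y_m = 141.5032 − y_svg.

**Shape 1** — `<path>` open polyline, stroke `#ff00ff` → score (S518, F2266). Machine vertices: (10.2502,49.4887) → (171.3568,98.5039) → (49.4186,13.7874). Open path.

**Shape 2** — `<path>` line segment, stroke `#0000ff` → cut (S779, F1082). Machine vertices: (129.1734,76.5026) → (68.5374,96.6494). Open path.

**Shape 3** — `<path>` open polyline, stroke `#ff00ff` → score (S518, F2266). Machine vertices: (194.3831,123.7524) → (178.3328,128.5113) → (24.5511,16.5541) → (182.7273,29.2987). Open path.

**Shape 4** — `<polygon>` rectangle, stroke `#0000ff` → cut (S779, F1082). Machine vertices: (54.3145,71.5105) → (125.3347,71.5105) → (125.3347,59.1616) → (54.3145,59.1616) → (54.3145,71.5105). Closed: final G1 returns to the first vertex.

**Shape 5** — `<path>` quadratic bezier, stroke `#0000ff` → cut (S779, F1082). Control points (SVG): P0=(56.1958,94.8831), P1=(40.3671,73.5947), P2=(35.1910,120.2221); sampled at t=k/5. Machine vertices: (56.1958,46.6201) → (50.2904,52.4188) → (45.2373,52.7843) → (41.0363,47.7165) → (37.6875,37.2154) → (35.1910,21.2811). Open path.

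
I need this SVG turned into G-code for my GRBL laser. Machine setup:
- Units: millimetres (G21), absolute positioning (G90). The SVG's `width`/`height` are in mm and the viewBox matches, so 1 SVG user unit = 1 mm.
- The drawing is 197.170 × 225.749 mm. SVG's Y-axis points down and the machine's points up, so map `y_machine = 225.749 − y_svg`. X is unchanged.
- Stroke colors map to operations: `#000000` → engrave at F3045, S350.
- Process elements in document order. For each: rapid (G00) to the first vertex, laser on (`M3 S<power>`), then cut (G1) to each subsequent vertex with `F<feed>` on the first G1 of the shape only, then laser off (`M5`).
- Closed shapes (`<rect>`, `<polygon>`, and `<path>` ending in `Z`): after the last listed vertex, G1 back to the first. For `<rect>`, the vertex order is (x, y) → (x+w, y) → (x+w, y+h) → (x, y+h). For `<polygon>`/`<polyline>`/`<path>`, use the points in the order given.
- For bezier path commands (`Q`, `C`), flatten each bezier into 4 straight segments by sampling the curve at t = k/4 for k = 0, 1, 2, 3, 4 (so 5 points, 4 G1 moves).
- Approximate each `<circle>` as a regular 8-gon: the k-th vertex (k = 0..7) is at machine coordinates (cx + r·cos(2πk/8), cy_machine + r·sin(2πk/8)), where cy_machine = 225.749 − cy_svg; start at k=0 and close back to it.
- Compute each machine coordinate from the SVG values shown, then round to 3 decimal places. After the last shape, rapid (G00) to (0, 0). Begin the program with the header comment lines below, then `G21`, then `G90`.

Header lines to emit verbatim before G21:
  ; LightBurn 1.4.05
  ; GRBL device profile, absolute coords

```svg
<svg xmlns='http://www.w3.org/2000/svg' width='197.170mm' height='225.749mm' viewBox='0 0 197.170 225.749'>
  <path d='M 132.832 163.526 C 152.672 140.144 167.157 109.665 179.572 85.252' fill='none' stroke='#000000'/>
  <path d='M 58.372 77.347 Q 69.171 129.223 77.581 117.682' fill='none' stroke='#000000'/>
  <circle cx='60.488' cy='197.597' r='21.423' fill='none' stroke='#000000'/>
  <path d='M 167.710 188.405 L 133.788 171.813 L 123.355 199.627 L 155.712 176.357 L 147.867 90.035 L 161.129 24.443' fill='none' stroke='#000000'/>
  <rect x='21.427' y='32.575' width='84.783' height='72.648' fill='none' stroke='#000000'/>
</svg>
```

viewBox `0 0 197.170 225.749` with mm width/height → 1 unit = 1 mm. Flip: y_m = 225.749 − y_svg.

**Shape 1** — `<path>` cubic bezier, stroke `#000000` → engrave (S350, F3045). Control points (SVG): P0=(132.832,163.526), P1=(152.672,140.144), P2=(167.157,109.665), P3=(179.572,85.252); sampled at t=k/4. Machine vertices: (132.832,62.223) → (146.759,80.885) → (158.986,100.973) → (169.821,121.256) → (179.572,140.497). Open path.

**Shape 2** — `<path>` quadratic bezier, stroke `#000000` → engrave (S350, F3045). Control points (SVG): P0=(58.372,77.347), P1=(69.171,129.223), P2=(77.581,117.682); sampled at t=k/4. Machine vertices: (58.372,148.402) → (63.622,126.428) → (68.574,112.380) → (73.227,106.260) → (77.581,108.067). Open path.

**Shape 3** — `<circle>` circle, stroke `#000000` → engrave (S350, F3045). Machine vertices: (81.911,28.152) → (75.636,43.300) → (60.488,49.575) → (45.340,43.300) → (39.065,28.152) → (45.340,13.004) → (60.488,6.729) → (75.636,13.004) → (81.911,28.152). Closed: final G1 returns to the first vertex.

**Shape 4** — `<path>` open polyline, stroke `#000000` → engrave (S350, F3045). Machine vertices: (167.710,37.344) → (133.788,53.936) → (123.355,26.122) → (155.712,49.392) → (147.867,135.714) → (161.129,201.306). Open path.

**Shape 5** — `<rect>` rectangle, stroke `#000000` → engrave (S350, F3045). Machine vertices: (21.427,193.174) → (106.210,193.174) → (106.210,120.526) → (21.427,120.526) → (21.427,193.174). Closed: final G1 returns to the first vertex.

; LightBurn 1.4.05
; GRBL device profile, absolute coords
G21
G90
G00 X132.832 Y62.223
M3 S350
G1 X146.759 Y80.885 F3045
G1 X158.986 Y100.973
G1 X169.821 Y121.256
G1 X179.572 Y140.497
M5
G00 X58.372 Y148.402
M3 S350
G1 X63.622 Y126.428 F3045
G1 X68.574 Y112.380
G1 X73.227 Y106.260
G1 X77.581 Y108.067
M5
G00 X81.911 Y28.152
M3 S350
G1 X75.636 Y43.300 F3045
G1 X60.488 Y49.575
G1 X45.340 Y43.300
G1 X39.065 Y28.152
G1 X45.340 Y13.004
G1 X60.488 Y6.729
G1 X75.636 Y13.004
G1 X81.911 Y28.152
M5
G00 X167.710 Y37.344
M3 S350
G1 X133.788 Y53.936 F3045
G1 X123.355 Y26.122
G1 X155.712 Y49.392
G1 X147.867 Y135.714
G1 X161.129 Y201.306
M5
G00 X21.427 Y193.174
M3 S350
G1 X106.210 Y193.174 F3045
G1 X106.210 Y120.526
G1 X21.427 Y120.526
G1 X21.427 Y193.174
M5
G00 X0.000 Y0.000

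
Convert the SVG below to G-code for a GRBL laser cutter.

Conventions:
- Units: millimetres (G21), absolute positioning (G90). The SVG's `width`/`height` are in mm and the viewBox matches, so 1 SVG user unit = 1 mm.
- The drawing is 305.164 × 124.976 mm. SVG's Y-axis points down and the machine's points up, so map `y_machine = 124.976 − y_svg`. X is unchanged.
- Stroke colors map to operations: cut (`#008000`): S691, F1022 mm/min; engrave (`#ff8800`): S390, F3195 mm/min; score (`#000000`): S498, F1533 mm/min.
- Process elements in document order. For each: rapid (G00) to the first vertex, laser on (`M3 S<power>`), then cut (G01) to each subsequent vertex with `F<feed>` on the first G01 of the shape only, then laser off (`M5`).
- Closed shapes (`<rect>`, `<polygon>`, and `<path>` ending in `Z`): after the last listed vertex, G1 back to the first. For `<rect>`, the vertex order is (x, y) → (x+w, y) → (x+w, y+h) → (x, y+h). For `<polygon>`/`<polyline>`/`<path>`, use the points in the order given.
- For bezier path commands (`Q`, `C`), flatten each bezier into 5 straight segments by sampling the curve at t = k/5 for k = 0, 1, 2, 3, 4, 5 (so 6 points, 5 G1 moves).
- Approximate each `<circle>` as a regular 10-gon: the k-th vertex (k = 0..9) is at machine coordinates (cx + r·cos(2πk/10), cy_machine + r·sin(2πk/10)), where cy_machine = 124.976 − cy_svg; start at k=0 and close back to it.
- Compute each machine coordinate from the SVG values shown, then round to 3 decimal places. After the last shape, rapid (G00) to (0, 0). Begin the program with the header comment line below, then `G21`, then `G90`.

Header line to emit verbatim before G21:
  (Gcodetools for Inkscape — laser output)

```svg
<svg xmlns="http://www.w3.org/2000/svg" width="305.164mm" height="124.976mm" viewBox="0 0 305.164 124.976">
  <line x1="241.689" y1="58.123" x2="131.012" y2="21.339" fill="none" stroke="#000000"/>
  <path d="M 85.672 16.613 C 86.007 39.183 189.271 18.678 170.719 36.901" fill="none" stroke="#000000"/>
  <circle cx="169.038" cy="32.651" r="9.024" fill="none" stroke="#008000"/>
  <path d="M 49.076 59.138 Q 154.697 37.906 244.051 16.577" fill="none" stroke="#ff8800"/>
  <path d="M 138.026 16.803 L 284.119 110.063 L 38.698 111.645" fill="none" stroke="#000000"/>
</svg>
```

1 u = 1 mm; y_m = 124.976 − y.

[1] `<line>` line segment, #000000→score S498 F1533: (241.689,66.853) → (131.012,103.637)

[2] `<path>` cubic bezier, #000000→score S498 F1533: (85.672,108.363) → (96.427,99.336) → (121.096,96.720) → (148.893,96.589) → (169.030,95.016) → (170.719,88.075)

[3] `<circle>` circle, #008000→cut S691 F1022: (178.062,92.325) → (176.339,97.629) → (171.827,100.907) → (166.249,100.907) → (161.737,97.629) → (160.014,92.325) → (161.737,87.021) → (166.249,83.743) → (171.827,83.743) → (176.339,87.021) → (178.062,92.325) (closed)

[4] `<path>` quadratic bezier, #ff8800→engrave S390 F3195: (49.076,65.838) → (90.674,74.335) → (130.970,82.839) → (169.965,91.351) → (207.659,99.871) → (244.051,108.399)

[5] `<path>` open polyline, #000000→score S498 F1533: (138.026,108.173) → (284.119,14.913) → (38.698,13.331)

(Gcodetools for Inkscape — laser output)
G21
G90
G00 X241.689 Y66.853
M3 S498
G01 X131.012 Y103.637 F1533
M5
G00 X85.672 Y108.363
M3 S498
G01 X96.427 Y99.336 F1533
G01 X121.096 Y96.720
G01 X148.893 Y96.589
G01 X169.030 Y95.016
G01 X170.719 Y88.075
M5
G00 X178.062 Y92.325
M3 S691
G01 X176.339 Y97.629 F1022
G01 X171.827 Y100.907
G01 X166.249 Y100.907
G01 X161.737 Y97.629
G01 X160.014 Y92.325
G01 X161.737 Y87.021
G01 X166.249 Y83.743
G01 X171.827 Y83.743
G01 X176.339 Y87.021
G01 X178.062 Y92.325
M5
G00 X49.076 Y65.838
M3 S390
G01 X90.674 Y74.335 F3195
G01 X130.970 Y82.839
G01 X169.965 Y91.351
G01 X207.659 Y99.871
G01 X244.051 Y108.399
M5
G00 X138.026 Y108.173
M3 S498
G01 X284.119 Y14.913 F1533
G01 X38.698 Y13.331
M5
G00 X0.000 Y0.000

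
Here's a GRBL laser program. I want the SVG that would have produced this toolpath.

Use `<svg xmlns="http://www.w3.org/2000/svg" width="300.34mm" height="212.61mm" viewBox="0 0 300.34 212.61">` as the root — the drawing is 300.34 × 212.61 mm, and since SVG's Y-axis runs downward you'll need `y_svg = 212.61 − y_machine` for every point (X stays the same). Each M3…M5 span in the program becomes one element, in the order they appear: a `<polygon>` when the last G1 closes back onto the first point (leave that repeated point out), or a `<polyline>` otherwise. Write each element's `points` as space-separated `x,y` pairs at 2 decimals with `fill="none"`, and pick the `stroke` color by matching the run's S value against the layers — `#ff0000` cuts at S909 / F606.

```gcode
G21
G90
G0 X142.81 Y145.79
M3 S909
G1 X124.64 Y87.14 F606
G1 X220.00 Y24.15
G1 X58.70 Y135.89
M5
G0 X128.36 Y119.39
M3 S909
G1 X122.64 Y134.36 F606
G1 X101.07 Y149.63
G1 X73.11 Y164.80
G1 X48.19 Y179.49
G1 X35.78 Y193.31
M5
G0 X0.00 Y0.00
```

<svg xmlns="http://www.w3.org/2000/svg" width="300.34mm" height="212.61mm" viewBox="0 0 300.34 212.61">
  <polyline points="142.81,66.82 124.64,125.47 220.00,188.46 58.70,76.72" fill="none" stroke="#ff0000"/>
  <polyline points="128.36,93.22 122.64,78.25 101.07,62.98 73.11,47.81 48.19,33.12 35.78,19.30" fill="none" stroke="#ff0000"/>
</svg>

Each laser-on run becomes one SVG element. Flip Y back into SVG space with y_svg = 212.61 − y_machine. Every run uses S909, so all elements get stroke `#ff0000` (cut).

Run 1: The run is open, so emit a `<polyline>` with points (Y-flipped): 142.81,66.82 124.64,125.47 220.00,188.46 58.70,76.72.

Run 2: The run is open, so emit a `<polyline>` with points (Y-flipped): 128.36,93.22 122.64,78.25 101.07,62.98 73.11,47.81 48.19,33.12 35.78,19.30.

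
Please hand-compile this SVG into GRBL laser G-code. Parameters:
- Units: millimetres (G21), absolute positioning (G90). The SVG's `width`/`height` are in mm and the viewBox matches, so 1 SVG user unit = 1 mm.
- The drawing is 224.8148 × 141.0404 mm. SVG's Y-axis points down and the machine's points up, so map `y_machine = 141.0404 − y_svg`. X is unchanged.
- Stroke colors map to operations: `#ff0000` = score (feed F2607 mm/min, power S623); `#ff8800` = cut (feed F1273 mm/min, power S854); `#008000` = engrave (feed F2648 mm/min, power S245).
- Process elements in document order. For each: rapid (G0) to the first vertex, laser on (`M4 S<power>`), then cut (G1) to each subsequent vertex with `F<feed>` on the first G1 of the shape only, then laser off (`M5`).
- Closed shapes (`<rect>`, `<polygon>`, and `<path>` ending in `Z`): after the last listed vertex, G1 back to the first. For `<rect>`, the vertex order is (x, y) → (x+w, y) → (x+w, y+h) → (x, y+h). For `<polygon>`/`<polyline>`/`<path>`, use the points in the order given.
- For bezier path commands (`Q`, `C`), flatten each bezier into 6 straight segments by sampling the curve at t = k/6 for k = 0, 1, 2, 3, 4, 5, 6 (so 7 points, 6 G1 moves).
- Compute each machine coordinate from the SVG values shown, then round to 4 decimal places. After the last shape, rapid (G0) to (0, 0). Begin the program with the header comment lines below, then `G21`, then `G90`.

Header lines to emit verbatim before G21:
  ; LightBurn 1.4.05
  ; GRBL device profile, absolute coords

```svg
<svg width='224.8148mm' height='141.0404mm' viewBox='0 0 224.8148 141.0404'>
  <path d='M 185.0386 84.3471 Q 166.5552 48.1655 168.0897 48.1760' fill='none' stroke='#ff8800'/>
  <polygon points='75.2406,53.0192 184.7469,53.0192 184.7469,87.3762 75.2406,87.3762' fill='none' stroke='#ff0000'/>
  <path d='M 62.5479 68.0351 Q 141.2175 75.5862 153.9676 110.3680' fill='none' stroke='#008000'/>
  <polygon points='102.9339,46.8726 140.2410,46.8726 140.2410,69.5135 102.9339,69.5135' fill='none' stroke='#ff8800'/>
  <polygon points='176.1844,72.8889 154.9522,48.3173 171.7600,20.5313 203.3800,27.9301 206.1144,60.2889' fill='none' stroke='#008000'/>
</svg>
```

Since the viewBox matches the mm dimensions, user units are millimetres directly. The only transform is the Y-flip y_m = 141.0404 − y_svg.

Shape 1 is a quadratic bezier drawn with `<path>`. Its stroke #ff8800 means cut at S854, F1273. After flipping Y the toolpath is (185.0386,56.6933) → (179.4335,67.7485) → (174.9405,76.7930) → (171.5597,83.8269) → (169.2909,88.8501) → (168.1343,91.8626) → (168.0897,92.8644).

Shape 2 is a rectangle drawn with `<polygon>`. Its stroke #ff0000 means score at S623, F2607. After flipping Y the toolpath is (75.2406,88.0212) → (184.7469,88.0212) → (184.7469,53.6642) → (75.2406,53.6642) → (75.2406,88.0212), returning to the start.

Shape 3 is a quadratic bezier drawn with `<path>`. Its stroke #008000 means engrave at S245, F2648. After flipping Y the toolpath is (62.5479,73.0053) → (86.9400,69.7319) → (107.6699,64.9456) → (124.7376,58.6465) → (138.1431,50.8346) → (147.8865,41.5099) → (153.9676,30.6724).

Shape 4 is a rectangle drawn with `<polygon>`. Its stroke #ff8800 means cut at S854, F1273. After flipping Y the toolpath is (102.9339,94.1678) → (140.2410,94.1678) → (140.2410,71.5269) → (102.9339,71.5269) → (102.9339,94.1678), returning to the start.

Shape 5 is a regular polygon drawn with `<polygon>`. Its stroke #008000 means engrave at S245, F2648. After flipping Y the toolpath is (176.1844,68.1515) → (154.9522,92.7231) → (171.7600,120.5091) → (203.3800,113.1103) → (206.1144,80.7515) → (176.1844,68.1515), returning to the start.

; LightBurn 1.4.05
; GRBL device profile, absolute coords
G21
G90
G0 X185.0386 Y56.6933
M4 S854
G1 X179.4335 Y67.7485 F1273
G1 X174.9405 Y76.7930
G1 X171.5597 Y83.8269
G1 X169.2909 Y88.8501
G1 X168.1343 Y91.8626
G1 X168.0897 Y92.8644
M5
G0 X75.2406 Y88.0212
M4 S623
G1 X184.7469 Y88.0212 F2607
G1 X184.7469 Y53.6642
G1 X75.2406 Y53.6642
G1 X75.2406 Y88.0212
M5
G0 X62.5479 Y73.0053
M4 S245
G1 X86.9400 Y69.7319 F2648
G1 X107.6699 Y64.9456
G1 X124.7376 Y58.6465
G1 X138.1431 Y50.8346
G1 X147.8865 Y41.5099
G1 X153.9676 Y30.6724
M5
G0 X102.9339 Y94.1678
M4 S854
G1 X140.2410 Y94.1678 F1273
G1 X140.2410 Y71.5269
G1 X102.9339 Y71.5269
G1 X102.9339 Y94.1678
M5
G0 X176.1844 Y68.1515
M4 S245
G1 X154.9522 Y92.7231 F2648
G1 X171.7600 Y120.5091
G1 X203.3800 Y113.1103
G1 X206.1144 Y80.7515
G1 X176.1844 Y68.1515
M5
G0 X0.0000 Y0.0000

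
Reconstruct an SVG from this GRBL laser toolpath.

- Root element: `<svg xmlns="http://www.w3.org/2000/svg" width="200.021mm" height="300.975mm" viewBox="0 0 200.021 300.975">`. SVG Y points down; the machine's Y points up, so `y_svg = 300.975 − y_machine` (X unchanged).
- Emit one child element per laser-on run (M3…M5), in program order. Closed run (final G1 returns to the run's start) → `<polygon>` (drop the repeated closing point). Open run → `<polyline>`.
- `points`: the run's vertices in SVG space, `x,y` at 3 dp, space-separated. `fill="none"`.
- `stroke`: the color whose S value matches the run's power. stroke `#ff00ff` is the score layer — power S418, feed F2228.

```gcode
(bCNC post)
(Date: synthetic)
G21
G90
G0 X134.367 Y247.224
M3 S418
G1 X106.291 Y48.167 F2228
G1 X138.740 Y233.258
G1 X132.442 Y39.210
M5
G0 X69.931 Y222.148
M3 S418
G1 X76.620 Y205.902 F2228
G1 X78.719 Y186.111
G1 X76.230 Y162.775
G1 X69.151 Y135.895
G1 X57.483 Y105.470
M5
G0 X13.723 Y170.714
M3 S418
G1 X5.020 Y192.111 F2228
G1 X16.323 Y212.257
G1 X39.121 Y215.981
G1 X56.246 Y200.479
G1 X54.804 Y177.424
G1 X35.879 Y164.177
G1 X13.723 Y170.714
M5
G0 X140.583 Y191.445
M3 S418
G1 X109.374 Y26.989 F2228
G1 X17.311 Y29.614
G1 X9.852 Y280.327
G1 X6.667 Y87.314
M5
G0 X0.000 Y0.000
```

<svg xmlns="http://www.w3.org/2000/svg" width="200.021mm" height="300.975mm" viewBox="0 0 200.021 300.975">
  <polyline points="134.367,53.751 106.291,252.808 138.740,67.717 132.442,261.765" fill="none" stroke="#ff00ff"/>
  <polyline points="69.931,78.827 76.620,95.073 78.719,114.864 76.230,138.200 69.151,165.080 57.483,195.505" fill="none" stroke="#ff00ff"/>
  <polygon points="13.723,130.261 5.020,108.864 16.323,88.718 39.121,84.994 56.246,100.496 54.804,123.551 35.879,136.798" fill="none" stroke="#ff00ff"/>
  <polyline points="140.583,109.530 109.374,273.986 17.311,271.361 9.852,20.648 6.667,213.661" fill="none" stroke="#ff00ff"/>
</svg>

Each laser-on run becomes one SVG element. Flip Y back into SVG space with y_svg = 300.975 − y_machine. Every run uses S418, so all elements get stroke `#ff00ff` (score).

Run 1: The run is open, so emit a `<polyline>` with points (Y-flipped): 134.367,53.751 106.291,252.808 138.740,67.717 132.442,261.765.

Run 2: The run is open, so emit a `<polyline>` with points (Y-flipped): 69.931,78.827 76.620,95.073 78.719,114.864 76.230,138.200 69.151,165.080 57.483,195.505.

Run 3: The run returns to its start, so emit a `<polygon>` with points (Y-flipped): 13.723,130.261 5.020,108.864 16.323,88.718 39.121,84.994 56.246,100.496 54.804,123.551 35.879,136.798.

Run 4: The run is open, so emit a `<polyline>` with points (Y-flipped): 140.583,109.530 109.374,273.986 17.311,271.361 9.852,20.648 6.667,213.661.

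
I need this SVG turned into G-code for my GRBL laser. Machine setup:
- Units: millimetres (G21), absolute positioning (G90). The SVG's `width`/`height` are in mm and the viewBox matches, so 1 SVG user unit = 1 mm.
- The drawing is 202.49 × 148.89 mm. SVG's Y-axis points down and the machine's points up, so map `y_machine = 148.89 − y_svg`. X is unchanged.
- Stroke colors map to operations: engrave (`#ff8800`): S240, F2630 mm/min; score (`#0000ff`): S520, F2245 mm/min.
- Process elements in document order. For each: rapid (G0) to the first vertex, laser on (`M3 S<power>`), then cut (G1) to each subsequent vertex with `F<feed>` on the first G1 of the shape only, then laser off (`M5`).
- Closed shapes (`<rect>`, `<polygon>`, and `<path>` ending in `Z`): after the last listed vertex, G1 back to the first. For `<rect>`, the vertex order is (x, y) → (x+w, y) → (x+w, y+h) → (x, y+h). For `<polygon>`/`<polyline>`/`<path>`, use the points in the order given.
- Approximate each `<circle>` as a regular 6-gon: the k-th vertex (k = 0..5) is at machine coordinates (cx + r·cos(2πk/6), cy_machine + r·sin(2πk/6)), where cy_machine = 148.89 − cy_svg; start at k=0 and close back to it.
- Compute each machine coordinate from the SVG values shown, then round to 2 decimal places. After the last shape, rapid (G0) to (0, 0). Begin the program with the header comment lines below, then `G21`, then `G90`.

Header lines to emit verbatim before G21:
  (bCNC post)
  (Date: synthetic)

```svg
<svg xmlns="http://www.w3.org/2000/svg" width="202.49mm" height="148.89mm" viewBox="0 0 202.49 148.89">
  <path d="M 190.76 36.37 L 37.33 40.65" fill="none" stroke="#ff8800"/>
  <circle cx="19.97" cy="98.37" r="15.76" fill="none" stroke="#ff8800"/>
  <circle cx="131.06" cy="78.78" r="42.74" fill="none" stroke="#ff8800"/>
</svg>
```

Since the viewBox matches the mm dimensions, user units are millimetres directly. The only transform is the Y-flip y_m = 148.89 − y_svg.

Shape 1 is a line segment drawn with `<path>`. Its stroke #ff8800 means engrave at S240, F2630. After flipping Y the toolpath is (190.76,112.52) → (37.33,108.24).

Shape 2 is a circle drawn with `<circle>`. Its stroke #ff8800 means engrave at S240, F2630. After flipping Y the toolpath is (35.73,50.52) → (27.85,64.17) → (12.09,64.17) → (4.21,50.52) → (12.09,36.87) → (27.85,36.87) → (35.73,50.52), returning to the start.

Shape 3 is a circle drawn with `<circle>`. Its stroke #ff8800 means engrave at S240, F2630. After flipping Y the toolpath is (173.80,70.11) → (152.43,107.12) → (109.69,107.12) → (88.32,70.11) → (109.69,33.10) → (152.43,33.10) → (173.80,70.11), returning to the start.

(bCNC post)
(Date: synthetic)
G21
G90
G0 X190.76 Y112.52
M3 S240
G1 X37.33 Y108.24 F2630
M5
G0 X35.73 Y50.52
M3 S240
G1 X27.85 Y64.17 F2630
G1 X12.09 Y64.17
G1 X4.21 Y50.52
G1 X12.09 Y36.87
G1 X27.85 Y36.87
G1 X35.73 Y50.52
M5
G0 X173.80 Y70.11
M3 S240
G1 X152.43 Y107.12 F2630
G1 X109.69 Y107.12
G1 X88.32 Y70.11
G1 X109.69 Y33.10
G1 X152.43 Y33.10
G1 X173.80 Y70.11
M5
G0 X0.00 Y0.00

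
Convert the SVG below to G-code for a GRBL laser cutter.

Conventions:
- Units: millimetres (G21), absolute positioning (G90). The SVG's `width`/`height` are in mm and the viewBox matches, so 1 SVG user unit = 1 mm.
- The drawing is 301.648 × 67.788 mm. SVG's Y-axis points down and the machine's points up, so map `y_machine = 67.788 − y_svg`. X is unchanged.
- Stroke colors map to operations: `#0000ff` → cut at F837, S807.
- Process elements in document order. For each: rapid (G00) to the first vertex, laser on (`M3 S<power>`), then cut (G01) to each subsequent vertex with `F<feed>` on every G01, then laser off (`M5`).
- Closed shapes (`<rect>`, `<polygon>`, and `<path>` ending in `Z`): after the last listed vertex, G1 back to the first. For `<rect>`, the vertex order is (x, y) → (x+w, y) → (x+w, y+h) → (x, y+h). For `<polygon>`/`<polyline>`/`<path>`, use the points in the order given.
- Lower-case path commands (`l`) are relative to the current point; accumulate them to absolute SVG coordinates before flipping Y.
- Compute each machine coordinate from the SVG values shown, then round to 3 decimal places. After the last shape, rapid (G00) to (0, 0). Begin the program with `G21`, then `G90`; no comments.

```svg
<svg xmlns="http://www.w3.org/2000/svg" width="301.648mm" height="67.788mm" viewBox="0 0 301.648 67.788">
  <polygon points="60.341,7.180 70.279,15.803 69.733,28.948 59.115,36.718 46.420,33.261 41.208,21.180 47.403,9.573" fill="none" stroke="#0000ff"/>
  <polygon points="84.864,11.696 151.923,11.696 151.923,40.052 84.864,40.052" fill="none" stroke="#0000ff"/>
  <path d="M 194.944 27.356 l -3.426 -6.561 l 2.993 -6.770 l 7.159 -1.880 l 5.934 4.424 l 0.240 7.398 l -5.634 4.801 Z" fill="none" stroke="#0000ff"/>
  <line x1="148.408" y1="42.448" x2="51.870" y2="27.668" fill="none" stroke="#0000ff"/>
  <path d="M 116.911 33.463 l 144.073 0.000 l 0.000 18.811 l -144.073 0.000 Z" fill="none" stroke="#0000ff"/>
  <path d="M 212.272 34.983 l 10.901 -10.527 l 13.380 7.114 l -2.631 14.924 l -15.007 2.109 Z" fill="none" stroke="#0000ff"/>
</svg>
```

Since the viewBox matches the mm dimensions, user units are millimetres directly. The only transform is the Y-flip y_m = 67.788 − y_svg.

Shape 1 is a regular polygon drawn with `<polygon>`. Its stroke #0000ff means cut at S807, F837. After flipping Y the toolpath is (60.341,60.608) → (70.279,51.985) → (69.733,38.840) → (59.115,31.070) → (46.420,34.527) → (41.208,46.608) → (47.403,58.215) → (60.341,60.608), returning to the start.

Shape 2 is a rectangle drawn with `<polygon>`. Its stroke #0000ff means cut at S807, F837. After flipping Y the toolpath is (84.864,56.092) → (151.923,56.092) → (151.923,27.736) → (84.864,27.736) → (84.864,56.092), returning to the start.

Shape 3 is a regular polygon drawn with `<path>`. Its stroke #0000ff means cut at S807, F837. After flipping Y the toolpath is (194.944,40.432) → (191.518,46.993) → (194.511,53.763) → (201.670,55.643) → (207.604,51.219) → (207.844,43.821) → (202.210,39.020) → (194.944,40.432), returning to the start.

Shape 4 is a line segment drawn with `<line>`. Its stroke #0000ff means cut at S807, F837. After flipping Y the toolpath is (148.408,25.340) → (51.870,40.120).

Shape 5 is a rectangle drawn with `<path>`. Its stroke #0000ff means cut at S807, F837. After flipping Y the toolpath is (116.911,34.325) → (260.984,34.325) → (260.984,15.514) → (116.911,15.514) → (116.911,34.325), returning to the start.

Shape 6 is a regular polygon drawn with `<path>`. Its stroke #0000ff means cut at S807, F837. After flipping Y the toolpath is (212.272,32.805) → (223.173,43.332) → (236.553,36.218) → (233.922,21.294) → (218.915,19.185) → (212.272,32.805), returning to the start.

G21
G90
G00 X60.341 Y60.608
M3 S807
G01 X70.279 Y51.985 F837
G01 X69.733 Y38.840 F837
G01 X59.115 Y31.070 F837
G01 X46.420 Y34.527 F837
G01 X41.208 Y46.608 F837
G01 X47.403 Y58.215 F837
G01 X60.341 Y60.608 F837
M5
G00 X84.864 Y56.092
M3 S807
G01 X151.923 Y56.092 F837
G01 X151.923 Y27.736 F837
G01 X84.864 Y27.736 F837
G01 X84.864 Y56.092 F837
M5
G00 X194.944 Y40.432
M3 S807
G01 X191.518 Y46.993 F837
G01 X194.511 Y53.763 F837
G01 X201.670 Y55.643 F837
G01 X207.604 Y51.219 F837
G01 X207.844 Y43.821 F837
G01 X202.210 Y39.020 F837
G01 X194.944 Y40.432 F837
M5
G00 X148.408 Y25.340
M3 S807
G01 X51.870 Y40.120 F837
M5
G00 X116.911 Y34.325
M3 S807
G01 X260.984 Y34.325 F837
G01 X260.984 Y15.514 F837
G01 X116.911 Y15.514 F837
G01 X116.911 Y34.325 F837
M5
G00 X212.272 Y32.805
M3 S807
G01 X223.173 Y43.332 F837
G01 X236.553 Y36.218 F837
G01 X233.922 Y21.294 F837
G01 X218.915 Y19.185 F837
G01 X212.272 Y32.805 F837
M5
G00 X0.000 Y0.000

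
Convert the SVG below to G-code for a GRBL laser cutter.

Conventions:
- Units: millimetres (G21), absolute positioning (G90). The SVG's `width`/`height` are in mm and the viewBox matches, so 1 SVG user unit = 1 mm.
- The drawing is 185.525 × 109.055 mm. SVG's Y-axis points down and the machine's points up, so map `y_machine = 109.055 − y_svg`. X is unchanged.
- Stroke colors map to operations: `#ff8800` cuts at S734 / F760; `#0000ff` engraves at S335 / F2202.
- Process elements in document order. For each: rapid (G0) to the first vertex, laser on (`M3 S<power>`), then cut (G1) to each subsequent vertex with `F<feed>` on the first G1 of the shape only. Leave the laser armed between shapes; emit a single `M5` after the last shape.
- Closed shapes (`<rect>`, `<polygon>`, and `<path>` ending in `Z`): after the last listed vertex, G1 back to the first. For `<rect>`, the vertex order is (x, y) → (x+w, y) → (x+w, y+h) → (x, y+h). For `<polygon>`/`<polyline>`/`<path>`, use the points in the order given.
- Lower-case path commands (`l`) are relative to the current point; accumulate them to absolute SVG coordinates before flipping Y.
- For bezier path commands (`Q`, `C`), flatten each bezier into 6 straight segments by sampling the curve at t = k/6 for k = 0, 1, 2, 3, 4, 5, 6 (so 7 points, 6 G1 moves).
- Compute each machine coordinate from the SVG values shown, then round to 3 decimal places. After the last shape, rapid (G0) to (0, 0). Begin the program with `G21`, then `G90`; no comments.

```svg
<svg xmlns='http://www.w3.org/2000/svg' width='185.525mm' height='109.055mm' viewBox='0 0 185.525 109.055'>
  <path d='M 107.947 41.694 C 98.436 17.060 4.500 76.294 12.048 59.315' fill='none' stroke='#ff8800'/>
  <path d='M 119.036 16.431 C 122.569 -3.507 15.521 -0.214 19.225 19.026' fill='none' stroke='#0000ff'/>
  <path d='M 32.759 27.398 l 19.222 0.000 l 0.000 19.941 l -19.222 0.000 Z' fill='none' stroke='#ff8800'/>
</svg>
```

G21
G90
G0 X107.947 Y67.361
M3 S734
G1 X97.017 Y73.430 F760
G1 X77.180 Y69.968
G1 X53.600 Y61.421
G1 X31.442 Y52.236
G1 X15.870 Y46.860
G1 X12.048 Y49.740
G0 X119.036 Y92.624
M3 S335
G1 X112.612 Y100.691 F2202
G1 X93.906 Y105.088
G1 X69.066 Y106.018
G1 X44.241 Y103.684
G1 X25.578 Y98.286
G1 X19.225 Y90.029
G0 X32.759 Y81.657
M3 S734
G1 X51.981 Y81.657 F760
G1 X51.981 Y61.716
G1 X32.759 Y61.716
G1 X32.759 Y81.657
M5
G0 X0.000 Y0.000

1 u = 1 mm; y_m = 109.055 − y.

[1] `<path>` cubic bezier, #ff8800→cut S734 F760: (107.947,67.361) → (97.017,73.430) → (77.180,69.968) → (53.600,61.421) → (31.442,52.236) → (15.870,46.860) → (12.048,49.740)

[2] `<path>` cubic bezier, #0000ff→engrave S335 F2202: (119.036,92.624) → (112.612,100.691) → (93.906,105.088) → (69.066,106.018) → (44.241,103.684) → (25.578,98.286) → (19.225,90.029)

[3] `<path>` rectangle, #ff8800→cut S734 F760: (32.759,81.657) → (51.981,81.657) → (51.981,61.716) → (32.759,61.716) → (32.759,81.657) (closed)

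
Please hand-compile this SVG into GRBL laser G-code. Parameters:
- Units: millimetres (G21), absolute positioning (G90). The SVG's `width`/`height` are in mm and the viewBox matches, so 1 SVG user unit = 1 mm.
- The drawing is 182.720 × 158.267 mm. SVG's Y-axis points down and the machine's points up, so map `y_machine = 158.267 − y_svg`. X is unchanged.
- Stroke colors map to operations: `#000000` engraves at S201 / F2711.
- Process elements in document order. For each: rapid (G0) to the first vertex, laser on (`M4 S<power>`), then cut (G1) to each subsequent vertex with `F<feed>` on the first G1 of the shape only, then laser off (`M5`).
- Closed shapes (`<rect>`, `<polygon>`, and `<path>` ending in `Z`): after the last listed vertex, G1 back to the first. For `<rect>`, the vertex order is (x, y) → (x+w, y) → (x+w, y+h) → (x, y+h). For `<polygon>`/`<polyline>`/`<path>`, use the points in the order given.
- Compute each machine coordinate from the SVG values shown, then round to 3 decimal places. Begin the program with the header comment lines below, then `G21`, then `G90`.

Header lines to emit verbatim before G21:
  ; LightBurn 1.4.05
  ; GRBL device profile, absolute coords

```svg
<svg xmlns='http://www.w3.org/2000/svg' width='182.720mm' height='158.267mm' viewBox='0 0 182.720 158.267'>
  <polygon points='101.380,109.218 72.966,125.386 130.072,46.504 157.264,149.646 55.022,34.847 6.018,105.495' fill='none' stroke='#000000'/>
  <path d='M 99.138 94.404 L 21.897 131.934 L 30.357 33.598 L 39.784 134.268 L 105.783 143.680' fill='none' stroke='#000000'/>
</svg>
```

; LightBurn 1.4.05
; GRBL device profile, absolute coords
G21
G90
G0 X101.380 Y49.049
M4 S201
G1 X72.966 Y32.881 F2711
G1 X130.072 Y111.763
G1 X157.264 Y8.621
G1 X55.022 Y123.420
G1 X6.018 Y52.772
G1 X101.380 Y49.049
M5
G0 X99.138 Y63.863
M4 S201
G1 X21.897 Y26.333 F2711
G1 X30.357 Y124.669
G1 X39.784 Y23.999
G1 X105.783 Y14.587
M5

1 u = 1 mm; y_m = 158.267 − y.

[1] `<polygon>` closed polygon, #000000→engrave S201 F2711: (101.380,49.049) → (72.966,32.881) → (130.072,111.763) → (157.264,8.621) → (55.022,123.420) → (6.018,52.772) → (101.380,49.049) (closed)

[2] `<path>` open polyline, #000000→engrave S201 F2711: (99.138,63.863) → (21.897,26.333) → (30.357,124.669) → (39.784,23.999) → (105.783,14.587)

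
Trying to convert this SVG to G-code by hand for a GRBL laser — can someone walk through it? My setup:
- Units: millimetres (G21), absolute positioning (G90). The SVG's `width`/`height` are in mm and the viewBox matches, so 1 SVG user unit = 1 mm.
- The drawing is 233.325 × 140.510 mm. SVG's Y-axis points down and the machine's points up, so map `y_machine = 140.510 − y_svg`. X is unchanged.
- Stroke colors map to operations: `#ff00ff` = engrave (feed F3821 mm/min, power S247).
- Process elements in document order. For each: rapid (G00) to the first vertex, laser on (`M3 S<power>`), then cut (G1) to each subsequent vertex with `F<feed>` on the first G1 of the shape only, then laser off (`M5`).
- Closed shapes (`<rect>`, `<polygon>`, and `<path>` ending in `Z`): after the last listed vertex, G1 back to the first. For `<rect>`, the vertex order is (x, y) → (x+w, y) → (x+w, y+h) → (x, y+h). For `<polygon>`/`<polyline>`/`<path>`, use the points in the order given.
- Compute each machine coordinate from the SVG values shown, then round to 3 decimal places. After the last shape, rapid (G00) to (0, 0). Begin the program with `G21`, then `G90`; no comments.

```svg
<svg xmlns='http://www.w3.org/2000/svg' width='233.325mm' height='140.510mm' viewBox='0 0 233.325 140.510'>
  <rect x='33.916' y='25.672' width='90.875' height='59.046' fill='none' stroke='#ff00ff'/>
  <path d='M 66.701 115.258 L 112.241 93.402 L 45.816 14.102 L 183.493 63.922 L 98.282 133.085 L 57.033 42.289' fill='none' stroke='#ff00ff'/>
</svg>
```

G21
G90
G00 X33.916 Y114.838
M3 S247
G1 X124.791 Y114.838 F3821
G1 X124.791 Y55.792
G1 X33.916 Y55.792
G1 X33.916 Y114.838
M5
G00 X66.701 Y25.252
M3 S247
G1 X112.241 Y47.108 F3821
G1 X45.816 Y126.408
G1 X183.493 Y76.588
G1 X98.282 Y7.425
G1 X57.033 Y98.221
M5
G00 X0.000 Y0.000

Since the viewBox matches the mm dimensions, user units are millimetres directly. The only transform is the Y-flip y_m = 140.510 − y_svg.

Shape 1 is a rectangle drawn with `<rect>`. Its stroke #ff00ff means engrave at S247, F3821. After flipping Y the toolpath is (33.916,114.838) → (124.791,114.838) → (124.791,55.792) → (33.916,55.792) → (33.916,114.838), returning to the start.

Shape 2 is a open polyline drawn with `<path>`. Its stroke #ff00ff means engrave at S247, F3821. After flipping Y the toolpath is (66.701,25.252) → (112.241,47.108) → (45.816,126.408) → (183.493,76.588) → (98.282,7.425) → (57.033,98.221).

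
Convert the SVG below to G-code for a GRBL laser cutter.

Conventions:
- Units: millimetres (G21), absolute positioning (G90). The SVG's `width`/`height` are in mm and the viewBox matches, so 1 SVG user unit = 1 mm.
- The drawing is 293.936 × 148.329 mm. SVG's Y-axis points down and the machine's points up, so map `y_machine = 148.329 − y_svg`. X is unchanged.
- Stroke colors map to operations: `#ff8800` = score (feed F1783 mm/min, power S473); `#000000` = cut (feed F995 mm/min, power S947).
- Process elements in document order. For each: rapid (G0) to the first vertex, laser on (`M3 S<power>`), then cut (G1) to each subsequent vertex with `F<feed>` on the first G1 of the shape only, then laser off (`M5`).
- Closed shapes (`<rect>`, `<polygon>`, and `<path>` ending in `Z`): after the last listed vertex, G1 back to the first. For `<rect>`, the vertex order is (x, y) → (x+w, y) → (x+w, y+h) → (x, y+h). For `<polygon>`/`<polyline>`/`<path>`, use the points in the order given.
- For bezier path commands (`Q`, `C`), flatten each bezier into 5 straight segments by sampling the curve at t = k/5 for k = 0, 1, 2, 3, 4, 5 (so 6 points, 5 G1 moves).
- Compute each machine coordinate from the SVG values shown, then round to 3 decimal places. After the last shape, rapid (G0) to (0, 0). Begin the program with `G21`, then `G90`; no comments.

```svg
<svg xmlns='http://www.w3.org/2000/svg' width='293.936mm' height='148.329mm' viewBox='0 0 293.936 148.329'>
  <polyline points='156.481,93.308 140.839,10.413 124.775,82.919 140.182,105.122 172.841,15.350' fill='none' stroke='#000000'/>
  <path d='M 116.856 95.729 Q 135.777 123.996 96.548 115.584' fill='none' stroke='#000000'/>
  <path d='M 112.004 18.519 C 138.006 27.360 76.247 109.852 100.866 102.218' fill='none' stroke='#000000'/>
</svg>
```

G21
G90
G0 X156.481 Y55.021
M3 S947
G1 X140.839 Y137.916 F995
G1 X124.775 Y65.410
G1 X140.182 Y43.207
G1 X172.841 Y132.979
M5
G0 X116.856 Y52.600
M3 S947
G1 X122.098 Y42.760 F995
G1 X122.689 Y35.855
G1 X118.627 Y31.884
G1 X109.914 Y30.847
G1 X96.548 Y32.745
M5
G0 X112.004 Y129.810
M3 S947
G1 X118.467 Y116.977 F995
G1 X112.226 Y94.330
G1 X101.640 Y69.729
G1 X95.067 Y51.036
G1 X100.866 Y46.111
M5
G0 X0.000 Y0.000

Since the viewBox matches the mm dimensions, user units are millimetres directly. The only transform is the Y-flip y_m = 148.329 − y_svg.

Shape 1 is a open polyline drawn with `<polyline>`. Its stroke #000000 means cut at S947, F995. After flipping Y the toolpath is (156.481,55.021) → (140.839,137.916) → (124.775,65.410) → (140.182,43.207) → (172.841,132.979).

Shape 2 is a quadratic bezier drawn with `<path>`. Its stroke #000000 means cut at S947, F995. After flipping Y the toolpath is (116.856,52.600) → (122.098,42.760) → (122.689,35.855) → (118.627,31.884) → (109.914,30.847) → (96.548,32.745).

Shape 3 is a cubic bezier drawn with `<path>`. Its stroke #000000 means cut at S947, F995. After flipping Y the toolpath is (112.004,129.810) → (118.467,116.977) → (112.226,94.330) → (101.640,69.729) → (95.067,51.036) → (100.866,46.111).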